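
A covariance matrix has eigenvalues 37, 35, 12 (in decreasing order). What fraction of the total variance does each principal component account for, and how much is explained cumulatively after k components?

Step 1 — total variance = trace(Sigma) = Σ λ_i = 37 + 35 + 12 = 84.

Step 2 — fraction explained by component i = λ_i / Σ λ:
  PC1: 37/84 = 0.4405
  PC2: 35/84 = 0.4167
  PC3: 12/84 = 0.1429

Step 3 — cumulative fraction after k components = (λ_1 + ... + λ_k) / Σ λ:
  k = 1: 37/84 = 0.4405
  k = 2: (37 + 35)/84 = 72/84 = 0.8571
  k = 3: (37 + 35 + 12)/84 = 84/84 = 1

Summary (fraction, with percent):

explained: PC1 0.4405 (44.05%), PC2 0.4167 (41.67%), PC3 0.1429 (14.29%);  cumulative: 0.4405, 0.8571, 1


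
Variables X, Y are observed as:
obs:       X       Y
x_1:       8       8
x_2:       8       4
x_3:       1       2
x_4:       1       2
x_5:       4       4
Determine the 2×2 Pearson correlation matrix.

Step 1 — column means:
  mean(X) = (8 + 8 + 1 + 1 + 4) / 5 = 22/5 = 4.4
  mean(Y) = (8 + 4 + 2 + 2 + 4) / 5 = 20/5 = 4

Step 2 — sample variances and covariances s[i,j] = (1/(n-1)) · Σ_k (x_{k,i} - mean_i) · (x_{k,j} - mean_j), with n-1 = 4:
  s[X,X] = ((3.6)·(3.6) + (3.6)·(3.6) + (-3.4)·(-3.4) + (-3.4)·(-3.4) + (-0.4)·(-0.4)) / 4 = 49.2/4 = 12.3
  s[X,Y] = ((3.6)·(4) + (3.6)·(0) + (-3.4)·(-2) + (-3.4)·(-2) + (-0.4)·(0)) / 4 = 28/4 = 7
  s[Y,Y] = ((4)·(4) + (0)·(0) + (-2)·(-2) + (-2)·(-2) + (0)·(0)) / 4 = 24/4 = 6
  Sample standard deviations s_i = √(s[i,i]):
  s(X) = √(12.3) = 3.5071
  s(Y) = √(6) = 2.4495

Step 3 — r_{ij} = s_{ij} / (s_i · s_j):
  r[X,X] = 1 (diagonal).
  r[X,Y] = 7 / (3.5071 · 2.4495) = 7 / 8.5907 = 0.8148
  r[Y,Y] = 1 (diagonal).

R is symmetric with unit diagonal. Assembling:

R = [[1, 0.8148],
 [0.8148, 1]]


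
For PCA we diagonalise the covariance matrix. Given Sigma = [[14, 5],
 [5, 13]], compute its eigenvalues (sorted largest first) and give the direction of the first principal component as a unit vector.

Step 1 — characteristic polynomial of 2×2 Sigma:
  det(Sigma - λI) = λ² - trace · λ + det = 0.
  trace = 14 + 13 = 27, det = 14·13 - (5)² = 157.
Step 2 — discriminant:
  Δ = trace² - 4·det = 729 - 628 = 101.
Step 3 — eigenvalues:
  λ = (trace ± √Δ)/2 = (27 ± 10.0499)/2,
  λ_1 = 18.5249,  λ_2 = 8.4751.

Step 4 — unit eigenvector for λ_1: solve (Sigma - λ_1 I)v = 0. First row:
  (14 - 18.5249)·v_x + (5)·v_y = 0, i.e. (-4.5249)·v_x + (5)·v_y = 0,
  so v ∝ (b, λ_1 - a) = (5, 4.5249) = u.
  ||u|| = √((5)² + (4.5249)²) = √(45.4751) ≈ 6.7435,
  v_1 = u/||u|| ≈ (0.7415, 0.671) (||v_1|| = 1).

λ_1 = 18.5249,  λ_2 = 8.4751;  v_1 ≈ (0.7415, 0.671)


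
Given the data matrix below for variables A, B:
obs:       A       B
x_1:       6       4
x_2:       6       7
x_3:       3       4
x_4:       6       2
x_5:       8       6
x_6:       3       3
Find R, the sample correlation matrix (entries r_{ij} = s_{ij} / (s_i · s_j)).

Step 1 — column means:
  mean(A) = (6 + 6 + 3 + 6 + 8 + 3) / 6 = 32/6 = 5.3333
  mean(B) = (4 + 7 + 4 + 2 + 6 + 3) / 6 = 26/6 = 4.3333

Step 2 — sample variances and covariances s[i,j] = (1/(n-1)) · Σ_k (x_{k,i} - mean_i) · (x_{k,j} - mean_j), with n-1 = 5:
  s[A,A] = ((0.6667)·(0.6667) + (0.6667)·(0.6667) + (-2.3333)·(-2.3333) + (0.6667)·(0.6667) + (2.6667)·(2.6667) + (-2.3333)·(-2.3333)) / 5 = 19.3333/5 = 3.8667
  s[A,B] = ((0.6667)·(-0.3333) + (0.6667)·(2.6667) + (-2.3333)·(-0.3333) + (0.6667)·(-2.3333) + (2.6667)·(1.6667) + (-2.3333)·(-1.3333)) / 5 = 8.3333/5 = 1.6667
  s[B,B] = ((-0.3333)·(-0.3333) + (2.6667)·(2.6667) + (-0.3333)·(-0.3333) + (-2.3333)·(-2.3333) + (1.6667)·(1.6667) + (-1.3333)·(-1.3333)) / 5 = 17.3333/5 = 3.4667
  Sample standard deviations s_i = √(s[i,i]):
  s(A) = √(3.8667) = 1.9664
  s(B) = √(3.4667) = 1.8619

Step 3 — r_{ij} = s_{ij} / (s_i · s_j):
  r[A,A] = 1 (diagonal).
  r[A,B] = 1.6667 / (1.9664 · 1.8619) = 1.6667 / 3.6612 = 0.4552
  r[B,B] = 1 (diagonal).

R is symmetric with unit diagonal. Assembling:

R = [[1, 0.4552],
 [0.4552, 1]]


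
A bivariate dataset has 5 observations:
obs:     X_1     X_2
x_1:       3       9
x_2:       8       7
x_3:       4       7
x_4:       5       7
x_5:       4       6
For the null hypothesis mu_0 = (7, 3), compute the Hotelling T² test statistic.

Step 1 — sample mean vector:
  mean(X_1) = (3 + 8 + 4 + 5 + 4) / 5 = 24/5 = 4.8
  mean(X_2) = (9 + 7 + 7 + 7 + 6) / 5 = 36/5 = 7.2
  x̄ = (4.8, 7.2),  deviation x̄ - mu_0 = (4.8, 7.2) - (7, 3) = (-2.2, 4.2).

Step 2 — sample covariance matrix, S[i,j] = (1/(n-1)) · Σ_k (x_{k,i} - mean_i) · (x_{k,j} - mean_j), divisor n-1 = 4:
  S[X_1,X_1] = ((-1.8)·(-1.8) + (3.2)·(3.2) + (-0.8)·(-0.8) + (0.2)·(0.2) + (-0.8)·(-0.8)) / 4 = 14.8/4 = 3.7
  S[X_1,X_2] = ((-1.8)·(1.8) + (3.2)·(-0.2) + (-0.8)·(-0.2) + (0.2)·(-0.2) + (-0.8)·(-1.2)) / 4 = -2.8/4 = -0.7
  S[X_2,X_2] = ((1.8)·(1.8) + (-0.2)·(-0.2) + (-0.2)·(-0.2) + (-0.2)·(-0.2) + (-1.2)·(-1.2)) / 4 = 4.8/4 = 1.2
  S = [[3.7, -0.7],
 [-0.7, 1.2]].

Step 3 — invert S. det(S) = 3.7·1.2 - (-0.7)² = 3.95.
  S^{-1} = (1/det) · [[d, -b], [-b, a]] = [[0.3038, 0.1772],
 [0.1772, 0.9367]].

Step 4 — quadratic form (x̄ - mu_0)^T · S^{-1} · (x̄ - mu_0):
  S^{-1} · (x̄ - mu_0) = (0.0759, 3.5443),
  (x̄ - mu_0)^T · [...] = (-2.2)·(0.0759) + (4.2)·(3.5443) = 14.719.

Step 5 — scale by n: T² = 5 · 14.719 = 73.5949.

T² ≈ 73.5949


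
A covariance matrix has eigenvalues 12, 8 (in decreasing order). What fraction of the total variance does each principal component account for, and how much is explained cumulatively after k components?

Step 1 — total variance = trace(Sigma) = Σ λ_i = 12 + 8 = 20.

Step 2 — fraction explained by component i = λ_i / Σ λ:
  PC1: 12/20 = 0.6
  PC2: 8/20 = 0.4

Step 3 — cumulative fraction after k components = (λ_1 + ... + λ_k) / Σ λ:
  k = 1: 12/20 = 0.6
  k = 2: (12 + 8)/20 = 20/20 = 1

Summary (fraction, with percent):

explained: PC1 0.6 (60%), PC2 0.4 (40%);  cumulative: 0.6, 1


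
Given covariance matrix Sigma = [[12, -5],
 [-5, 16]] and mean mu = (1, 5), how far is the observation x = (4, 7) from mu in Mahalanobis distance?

Step 1 — centre the observation: (x - mu) = (3, 2).

Step 2 — invert Sigma. det(Sigma) = 12·16 - (-5)² = 167.
  Sigma^{-1} = (1/det) · [[d, -b], [-b, a]] = [[0.0958, 0.0299],
 [0.0299, 0.0719]].

Step 3 — form the quadratic (x - mu)^T · Sigma^{-1} · (x - mu):
  Sigma^{-1} · (x - mu) = (0.3473, 0.2335).
  (x - mu)^T · [Sigma^{-1} · (x - mu)] = (3)·(0.3473) + (2)·(0.2335) = 1.509.

Step 4 — take square root: d = √(1.509) ≈ 1.2284.

d(x, mu) = √(1.509) ≈ 1.2284


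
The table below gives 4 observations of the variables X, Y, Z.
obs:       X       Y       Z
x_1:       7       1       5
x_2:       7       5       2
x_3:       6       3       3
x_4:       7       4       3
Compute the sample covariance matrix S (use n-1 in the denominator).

Step 1 — column means:
  mean(X) = (7 + 7 + 6 + 7) / 4 = 27/4 = 6.75
  mean(Y) = (1 + 5 + 3 + 4) / 4 = 13/4 = 3.25
  mean(Z) = (5 + 2 + 3 + 3) / 4 = 13/4 = 3.25

Step 2 — sample covariance S[i,j] = (1/(n-1)) · Σ_k (x_{k,i} - mean_i) · (x_{k,j} - mean_j), with n-1 = 3.
  S[X,X] = ((0.25)·(0.25) + (0.25)·(0.25) + (-0.75)·(-0.75) + (0.25)·(0.25)) / 3 = 0.75/3 = 0.25
  S[X,Y] = ((0.25)·(-2.25) + (0.25)·(1.75) + (-0.75)·(-0.25) + (0.25)·(0.75)) / 3 = 0.25/3 = 0.0833
  S[X,Z] = ((0.25)·(1.75) + (0.25)·(-1.25) + (-0.75)·(-0.25) + (0.25)·(-0.25)) / 3 = 0.25/3 = 0.0833
  S[Y,Y] = ((-2.25)·(-2.25) + (1.75)·(1.75) + (-0.25)·(-0.25) + (0.75)·(0.75)) / 3 = 8.75/3 = 2.9167
  S[Y,Z] = ((-2.25)·(1.75) + (1.75)·(-1.25) + (-0.25)·(-0.25) + (0.75)·(-0.25)) / 3 = -6.25/3 = -2.0833
  S[Z,Z] = ((1.75)·(1.75) + (-1.25)·(-1.25) + (-0.25)·(-0.25) + (-0.25)·(-0.25)) / 3 = 4.75/3 = 1.5833

S is symmetric (S[j,i] = S[i,j]). Assembling:

S = [[0.25, 0.0833, 0.0833],
 [0.0833, 2.9167, -2.0833],
 [0.0833, -2.0833, 1.5833]]


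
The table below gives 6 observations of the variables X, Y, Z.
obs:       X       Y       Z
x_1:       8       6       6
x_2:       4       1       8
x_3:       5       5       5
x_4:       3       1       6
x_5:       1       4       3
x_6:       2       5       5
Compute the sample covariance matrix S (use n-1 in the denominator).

Step 1 — column means:
  mean(X) = (8 + 4 + 5 + 3 + 1 + 2) / 6 = 23/6 = 3.8333
  mean(Y) = (6 + 1 + 5 + 1 + 4 + 5) / 6 = 22/6 = 3.6667
  mean(Z) = (6 + 8 + 5 + 6 + 3 + 5) / 6 = 33/6 = 5.5

Step 2 — sample covariance S[i,j] = (1/(n-1)) · Σ_k (x_{k,i} - mean_i) · (x_{k,j} - mean_j), with n-1 = 5.
  S[X,X] = ((4.1667)·(4.1667) + (0.1667)·(0.1667) + (1.1667)·(1.1667) + (-0.8333)·(-0.8333) + (-2.8333)·(-2.8333) + (-1.8333)·(-1.8333)) / 5 = 30.8333/5 = 6.1667
  S[X,Y] = ((4.1667)·(2.3333) + (0.1667)·(-2.6667) + (1.1667)·(1.3333) + (-0.8333)·(-2.6667) + (-2.8333)·(0.3333) + (-1.8333)·(1.3333)) / 5 = 9.6667/5 = 1.9333
  S[X,Z] = ((4.1667)·(0.5) + (0.1667)·(2.5) + (1.1667)·(-0.5) + (-0.8333)·(0.5) + (-2.8333)·(-2.5) + (-1.8333)·(-0.5)) / 5 = 9.5/5 = 1.9
  S[Y,Y] = ((2.3333)·(2.3333) + (-2.6667)·(-2.6667) + (1.3333)·(1.3333) + (-2.6667)·(-2.6667) + (0.3333)·(0.3333) + (1.3333)·(1.3333)) / 5 = 23.3333/5 = 4.6667
  S[Y,Z] = ((2.3333)·(0.5) + (-2.6667)·(2.5) + (1.3333)·(-0.5) + (-2.6667)·(0.5) + (0.3333)·(-2.5) + (1.3333)·(-0.5)) / 5 = -9/5 = -1.8
  S[Z,Z] = ((0.5)·(0.5) + (2.5)·(2.5) + (-0.5)·(-0.5) + (0.5)·(0.5) + (-2.5)·(-2.5) + (-0.5)·(-0.5)) / 5 = 13.5/5 = 2.7

S is symmetric (S[j,i] = S[i,j]). Assembling:

S = [[6.1667, 1.9333, 1.9],
 [1.9333, 4.6667, -1.8],
 [1.9, -1.8, 2.7]]


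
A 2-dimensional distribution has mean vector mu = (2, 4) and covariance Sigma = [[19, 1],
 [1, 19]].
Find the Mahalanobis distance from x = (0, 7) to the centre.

Step 1 — centre the observation: (x - mu) = (-2, 3).

Step 2 — invert Sigma. det(Sigma) = 19·19 - (1)² = 360.
  Sigma^{-1} = (1/det) · [[d, -b], [-b, a]] = [[0.0528, -0.0028],
 [-0.0028, 0.0528]].

Step 3 — form the quadratic (x - mu)^T · Sigma^{-1} · (x - mu):
  Sigma^{-1} · (x - mu) = (-0.1139, 0.1639).
  (x - mu)^T · [Sigma^{-1} · (x - mu)] = (-2)·(-0.1139) + (3)·(0.1639) = 0.7194.

Step 4 — take square root: d = √(0.7194) ≈ 0.8482.

d(x, mu) = √(0.7194) ≈ 0.8482


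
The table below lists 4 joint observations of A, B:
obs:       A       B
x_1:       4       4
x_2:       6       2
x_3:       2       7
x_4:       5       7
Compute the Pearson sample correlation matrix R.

Step 1 — column means:
  mean(A) = (4 + 6 + 2 + 5) / 4 = 17/4 = 4.25
  mean(B) = (4 + 2 + 7 + 7) / 4 = 20/4 = 5

Step 2 — sample variances and covariances s[i,j] = (1/(n-1)) · Σ_k (x_{k,i} - mean_i) · (x_{k,j} - mean_j), with n-1 = 3:
  s[A,A] = ((-0.25)·(-0.25) + (1.75)·(1.75) + (-2.25)·(-2.25) + (0.75)·(0.75)) / 3 = 8.75/3 = 2.9167
  s[A,B] = ((-0.25)·(-1) + (1.75)·(-3) + (-2.25)·(2) + (0.75)·(2)) / 3 = -8/3 = -2.6667
  s[B,B] = ((-1)·(-1) + (-3)·(-3) + (2)·(2) + (2)·(2)) / 3 = 18/3 = 6
  Sample standard deviations s_i = √(s[i,i]):
  s(A) = √(2.9167) = 1.7078
  s(B) = √(6) = 2.4495

Step 3 — r_{ij} = s_{ij} / (s_i · s_j):
  r[A,A] = 1 (diagonal).
  r[A,B] = -2.6667 / (1.7078 · 2.4495) = -2.6667 / 4.1833 = -0.6375
  r[B,B] = 1 (diagonal).

R is symmetric with unit diagonal. Assembling:

R = [[1, -0.6375],
 [-0.6375, 1]]


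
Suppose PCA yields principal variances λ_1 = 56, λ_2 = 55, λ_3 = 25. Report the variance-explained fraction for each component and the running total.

Step 1 — total variance = trace(Sigma) = Σ λ_i = 56 + 55 + 25 = 136.

Step 2 — fraction explained by component i = λ_i / Σ λ:
  PC1: 56/136 = 0.4118
  PC2: 55/136 = 0.4044
  PC3: 25/136 = 0.1838

Step 3 — cumulative fraction after k components = (λ_1 + ... + λ_k) / Σ λ:
  k = 1: 56/136 = 0.4118
  k = 2: (56 + 55)/136 = 111/136 = 0.8162
  k = 3: (56 + 55 + 25)/136 = 136/136 = 1

Summary (fraction, with percent):

explained: PC1 0.4118 (41.18%), PC2 0.4044 (40.44%), PC3 0.1838 (18.38%);  cumulative: 0.4118, 0.8162, 1


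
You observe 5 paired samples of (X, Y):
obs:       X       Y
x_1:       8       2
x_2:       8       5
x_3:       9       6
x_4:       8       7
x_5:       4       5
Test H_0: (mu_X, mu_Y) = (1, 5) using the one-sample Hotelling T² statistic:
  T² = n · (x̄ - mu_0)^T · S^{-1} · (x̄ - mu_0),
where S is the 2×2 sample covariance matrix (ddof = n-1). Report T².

Step 1 — sample mean vector:
  mean(X) = (8 + 8 + 9 + 8 + 4) / 5 = 37/5 = 7.4
  mean(Y) = (2 + 5 + 6 + 7 + 5) / 5 = 25/5 = 5
  x̄ = (7.4, 5),  deviation x̄ - mu_0 = (7.4, 5) - (1, 5) = (6.4, 0).

Step 2 — sample covariance matrix, S[i,j] = (1/(n-1)) · Σ_k (x_{k,i} - mean_i) · (x_{k,j} - mean_j), divisor n-1 = 4:
  S[X,X] = ((0.6)·(0.6) + (0.6)·(0.6) + (1.6)·(1.6) + (0.6)·(0.6) + (-3.4)·(-3.4)) / 4 = 15.2/4 = 3.8
  S[X,Y] = ((0.6)·(-3) + (0.6)·(0) + (1.6)·(1) + (0.6)·(2) + (-3.4)·(0)) / 4 = 1/4 = 0.25
  S[Y,Y] = ((-3)·(-3) + (0)·(0) + (1)·(1) + (2)·(2) + (0)·(0)) / 4 = 14/4 = 3.5
  S = [[3.8, 0.25],
 [0.25, 3.5]].

Step 3 — invert S. det(S) = 3.8·3.5 - (0.25)² = 13.2375.
  S^{-1} = (1/det) · [[d, -b], [-b, a]] = [[0.2644, -0.0189],
 [-0.0189, 0.2871]].

Step 4 — quadratic form (x̄ - mu_0)^T · S^{-1} · (x̄ - mu_0):
  S^{-1} · (x̄ - mu_0) = (1.6922, -0.1209),
  (x̄ - mu_0)^T · [...] = (6.4)·(1.6922) + (0)·(-0.1209) = 10.8298.

Step 5 — scale by n: T² = 5 · 10.8298 = 54.1492.

T² ≈ 54.1492


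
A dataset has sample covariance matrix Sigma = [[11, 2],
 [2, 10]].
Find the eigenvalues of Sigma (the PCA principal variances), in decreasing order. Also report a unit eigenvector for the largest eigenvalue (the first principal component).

Step 1 — characteristic polynomial of 2×2 Sigma:
  det(Sigma - λI) = λ² - trace · λ + det = 0.
  trace = 11 + 10 = 21, det = 11·10 - (2)² = 106.
Step 2 — discriminant:
  Δ = trace² - 4·det = 441 - 424 = 17.
Step 3 — eigenvalues:
  λ = (trace ± √Δ)/2 = (21 ± 4.1231)/2,
  λ_1 = 12.5616,  λ_2 = 8.4384.

Step 4 — unit eigenvector for λ_1: solve (Sigma - λ_1 I)v = 0. First row:
  (11 - 12.5616)·v_x + (2)·v_y = 0, i.e. (-1.5616)·v_x + (2)·v_y = 0,
  so v ∝ (b, λ_1 - a) = (2, 1.5616) = u.
  ||u|| = √((2)² + (1.5616)²) = √(6.4384) ≈ 2.5374,
  v_1 = u/||u|| ≈ (0.7882, 0.6154) (||v_1|| = 1).

λ_1 = 12.5616,  λ_2 = 8.4384;  v_1 ≈ (0.7882, 0.6154)


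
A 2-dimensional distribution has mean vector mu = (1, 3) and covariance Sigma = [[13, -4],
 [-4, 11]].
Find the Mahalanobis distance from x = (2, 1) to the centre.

Step 1 — centre the observation: (x - mu) = (1, -2).

Step 2 — invert Sigma. det(Sigma) = 13·11 - (-4)² = 127.
  Sigma^{-1} = (1/det) · [[d, -b], [-b, a]] = [[0.0866, 0.0315],
 [0.0315, 0.1024]].

Step 3 — form the quadratic (x - mu)^T · Sigma^{-1} · (x - mu):
  Sigma^{-1} · (x - mu) = (0.0236, -0.1732).
  (x - mu)^T · [Sigma^{-1} · (x - mu)] = (1)·(0.0236) + (-2)·(-0.1732) = 0.3701.

Step 4 — take square root: d = √(0.3701) ≈ 0.6083.

d(x, mu) = √(0.3701) ≈ 0.6083


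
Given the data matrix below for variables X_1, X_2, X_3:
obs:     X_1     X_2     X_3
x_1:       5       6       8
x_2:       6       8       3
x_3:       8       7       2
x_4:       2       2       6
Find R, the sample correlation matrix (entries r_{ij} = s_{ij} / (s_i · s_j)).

Step 1 — column means:
  mean(X_1) = (5 + 6 + 8 + 2) / 4 = 21/4 = 5.25
  mean(X_2) = (6 + 8 + 7 + 2) / 4 = 23/4 = 5.75
  mean(X_3) = (8 + 3 + 2 + 6) / 4 = 19/4 = 4.75

Step 2 — sample variances and covariances s[i,j] = (1/(n-1)) · Σ_k (x_{k,i} - mean_i) · (x_{k,j} - mean_j), with n-1 = 3:
  s[X_1,X_1] = ((-0.25)·(-0.25) + (0.75)·(0.75) + (2.75)·(2.75) + (-3.25)·(-3.25)) / 3 = 18.75/3 = 6.25
  s[X_1,X_2] = ((-0.25)·(0.25) + (0.75)·(2.25) + (2.75)·(1.25) + (-3.25)·(-3.75)) / 3 = 17.25/3 = 5.75
  s[X_1,X_3] = ((-0.25)·(3.25) + (0.75)·(-1.75) + (2.75)·(-2.75) + (-3.25)·(1.25)) / 3 = -13.75/3 = -4.5833
  s[X_2,X_2] = ((0.25)·(0.25) + (2.25)·(2.25) + (1.25)·(1.25) + (-3.75)·(-3.75)) / 3 = 20.75/3 = 6.9167
  s[X_2,X_3] = ((0.25)·(3.25) + (2.25)·(-1.75) + (1.25)·(-2.75) + (-3.75)·(1.25)) / 3 = -11.25/3 = -3.75
  s[X_3,X_3] = ((3.25)·(3.25) + (-1.75)·(-1.75) + (-2.75)·(-2.75) + (1.25)·(1.25)) / 3 = 22.75/3 = 7.5833
  Sample standard deviations s_i = √(s[i,i]):
  s(X_1) = √(6.25) = 2.5
  s(X_2) = √(6.9167) = 2.63
  s(X_3) = √(7.5833) = 2.7538

Step 3 — r_{ij} = s_{ij} / (s_i · s_j):
  r[X_1,X_1] = 1 (diagonal).
  r[X_1,X_2] = 5.75 / (2.5 · 2.63) = 5.75 / 6.5749 = 0.8745
  r[X_1,X_3] = -4.5833 / (2.5 · 2.7538) = -4.5833 / 6.8845 = -0.6658
  r[X_2,X_2] = 1 (diagonal).
  r[X_2,X_3] = -3.75 / (2.63 · 2.7538) = -3.75 / 7.2423 = -0.5178
  r[X_3,X_3] = 1 (diagonal).

R is symmetric with unit diagonal. Assembling:

R = [[1, 0.8745, -0.6658],
 [0.8745, 1, -0.5178],
 [-0.6658, -0.5178, 1]]


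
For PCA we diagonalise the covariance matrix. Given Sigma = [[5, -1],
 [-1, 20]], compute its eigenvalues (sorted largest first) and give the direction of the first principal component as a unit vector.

Step 1 — characteristic polynomial of 2×2 Sigma:
  det(Sigma - λI) = λ² - trace · λ + det = 0.
  trace = 5 + 20 = 25, det = 5·20 - (-1)² = 99.
Step 2 — discriminant:
  Δ = trace² - 4·det = 625 - 396 = 229.
Step 3 — eigenvalues:
  λ = (trace ± √Δ)/2 = (25 ± 15.1327)/2,
  λ_1 = 20.0664,  λ_2 = 4.9336.

Step 4 — unit eigenvector for λ_1: solve (Sigma - λ_1 I)v = 0. First row:
  (5 - 20.0664)·v_x + (-1)·v_y = 0, i.e. (-15.0664)·v_x + (-1)·v_y = 0,
  so v ∝ (b, λ_1 - a) = (-1, 15.0664); multiply by -1 so the first entry is positive: u = (1, -15.0664).
  ||u|| = √((1)² + (-15.0664)²) = √(227.9956) ≈ 15.0995,
  v_1 = u/||u|| ≈ (0.0662, -0.9978) (||v_1|| = 1).

λ_1 = 20.0664,  λ_2 = 4.9336;  v_1 ≈ (0.0662, -0.9978)


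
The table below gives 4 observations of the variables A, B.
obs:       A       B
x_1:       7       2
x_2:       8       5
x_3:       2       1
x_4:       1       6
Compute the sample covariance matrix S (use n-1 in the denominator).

Step 1 — column means:
  mean(A) = (7 + 8 + 2 + 1) / 4 = 18/4 = 4.5
  mean(B) = (2 + 5 + 1 + 6) / 4 = 14/4 = 3.5

Step 2 — sample covariance S[i,j] = (1/(n-1)) · Σ_k (x_{k,i} - mean_i) · (x_{k,j} - mean_j), with n-1 = 3.
  S[A,A] = ((2.5)·(2.5) + (3.5)·(3.5) + (-2.5)·(-2.5) + (-3.5)·(-3.5)) / 3 = 37/3 = 12.3333
  S[A,B] = ((2.5)·(-1.5) + (3.5)·(1.5) + (-2.5)·(-2.5) + (-3.5)·(2.5)) / 3 = -1/3 = -0.3333
  S[B,B] = ((-1.5)·(-1.5) + (1.5)·(1.5) + (-2.5)·(-2.5) + (2.5)·(2.5)) / 3 = 17/3 = 5.6667

S is symmetric (S[j,i] = S[i,j]). Assembling:

S = [[12.3333, -0.3333],
 [-0.3333, 5.6667]]


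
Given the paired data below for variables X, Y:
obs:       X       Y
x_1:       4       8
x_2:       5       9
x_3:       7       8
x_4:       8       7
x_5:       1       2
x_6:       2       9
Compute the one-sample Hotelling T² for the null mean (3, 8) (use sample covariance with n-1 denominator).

Step 1 — sample mean vector:
  mean(X) = (4 + 5 + 7 + 8 + 1 + 2) / 6 = 27/6 = 4.5
  mean(Y) = (8 + 9 + 8 + 7 + 2 + 9) / 6 = 43/6 = 7.1667
  x̄ = (4.5, 7.1667),  deviation x̄ - mu_0 = (4.5, 7.1667) - (3, 8) = (1.5, -0.8333).

Step 2 — sample covariance matrix, S[i,j] = (1/(n-1)) · Σ_k (x_{k,i} - mean_i) · (x_{k,j} - mean_j), divisor n-1 = 5:
  S[X,X] = ((-0.5)·(-0.5) + (0.5)·(0.5) + (2.5)·(2.5) + (3.5)·(3.5) + (-3.5)·(-3.5) + (-2.5)·(-2.5)) / 5 = 37.5/5 = 7.5
  S[X,Y] = ((-0.5)·(0.8333) + (0.5)·(1.8333) + (2.5)·(0.8333) + (3.5)·(-0.1667) + (-3.5)·(-5.1667) + (-2.5)·(1.8333)) / 5 = 15.5/5 = 3.1
  S[Y,Y] = ((0.8333)·(0.8333) + (1.8333)·(1.8333) + (0.8333)·(0.8333) + (-0.1667)·(-0.1667) + (-5.1667)·(-5.1667) + (1.8333)·(1.8333)) / 5 = 34.8333/5 = 6.9667
  S = [[7.5, 3.1],
 [3.1, 6.9667]].

Step 3 — invert S. det(S) = 7.5·6.9667 - (3.1)² = 42.64.
  S^{-1} = (1/det) · [[d, -b], [-b, a]] = [[0.1634, -0.0727],
 [-0.0727, 0.1759]].

Step 4 — quadratic form (x̄ - mu_0)^T · S^{-1} · (x̄ - mu_0):
  S^{-1} · (x̄ - mu_0) = (0.3057, -0.2556),
  (x̄ - mu_0)^T · [...] = (1.5)·(0.3057) + (-0.8333)·(-0.2556) = 0.6715.

Step 5 — scale by n: T² = 6 · 0.6715 = 4.0291.

T² ≈ 4.0291


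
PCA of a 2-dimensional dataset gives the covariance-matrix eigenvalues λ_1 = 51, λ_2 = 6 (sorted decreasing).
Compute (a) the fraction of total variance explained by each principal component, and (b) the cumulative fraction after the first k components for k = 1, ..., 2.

Step 1 — total variance = trace(Sigma) = Σ λ_i = 51 + 6 = 57.

Step 2 — fraction explained by component i = λ_i / Σ λ:
  PC1: 51/57 = 0.8947
  PC2: 6/57 = 0.1053

Step 3 — cumulative fraction after k components = (λ_1 + ... + λ_k) / Σ λ:
  k = 1: 51/57 = 0.8947
  k = 2: (51 + 6)/57 = 57/57 = 1

Summary (fraction, with percent):

explained: PC1 0.8947 (89.47%), PC2 0.1053 (10.53%);  cumulative: 0.8947, 1


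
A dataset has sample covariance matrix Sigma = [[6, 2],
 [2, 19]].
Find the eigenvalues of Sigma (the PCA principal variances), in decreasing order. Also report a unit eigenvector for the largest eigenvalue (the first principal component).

Step 1 — characteristic polynomial of 2×2 Sigma:
  det(Sigma - λI) = λ² - trace · λ + det = 0.
  trace = 6 + 19 = 25, det = 6·19 - (2)² = 110.
Step 2 — discriminant:
  Δ = trace² - 4·det = 625 - 440 = 185.
Step 3 — eigenvalues:
  λ = (trace ± √Δ)/2 = (25 ± 13.6015)/2,
  λ_1 = 19.3007,  λ_2 = 5.6993.

Step 4 — unit eigenvector for λ_1: solve (Sigma - λ_1 I)v = 0. First row:
  (6 - 19.3007)·v_x + (2)·v_y = 0, i.e. (-13.3007)·v_x + (2)·v_y = 0,
  so v ∝ (b, λ_1 - a) = (2, 13.3007) = u.
  ||u|| = √((2)² + (13.3007)²) = √(180.9096) ≈ 13.4503,
  v_1 = u/||u|| ≈ (0.1487, 0.9889) (||v_1|| = 1).

λ_1 = 19.3007,  λ_2 = 5.6993;  v_1 ≈ (0.1487, 0.9889)


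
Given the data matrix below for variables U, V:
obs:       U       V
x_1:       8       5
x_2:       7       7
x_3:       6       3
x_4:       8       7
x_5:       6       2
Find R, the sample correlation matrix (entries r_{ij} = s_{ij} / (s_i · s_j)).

Step 1 — column means:
  mean(U) = (8 + 7 + 6 + 8 + 6) / 5 = 35/5 = 7
  mean(V) = (5 + 7 + 3 + 7 + 2) / 5 = 24/5 = 4.8

Step 2 — sample variances and covariances s[i,j] = (1/(n-1)) · Σ_k (x_{k,i} - mean_i) · (x_{k,j} - mean_j), with n-1 = 4:
  s[U,U] = ((1)·(1) + (0)·(0) + (-1)·(-1) + (1)·(1) + (-1)·(-1)) / 4 = 4/4 = 1
  s[U,V] = ((1)·(0.2) + (0)·(2.2) + (-1)·(-1.8) + (1)·(2.2) + (-1)·(-2.8)) / 4 = 7/4 = 1.75
  s[V,V] = ((0.2)·(0.2) + (2.2)·(2.2) + (-1.8)·(-1.8) + (2.2)·(2.2) + (-2.8)·(-2.8)) / 4 = 20.8/4 = 5.2
  Sample standard deviations s_i = √(s[i,i]):
  s(U) = √(1) = 1
  s(V) = √(5.2) = 2.2804

Step 3 — r_{ij} = s_{ij} / (s_i · s_j):
  r[U,U] = 1 (diagonal).
  r[U,V] = 1.75 / (1 · 2.2804) = 1.75 / 2.2804 = 0.7674
  r[V,V] = 1 (diagonal).

R is symmetric with unit diagonal. Assembling:

R = [[1, 0.7674],
 [0.7674, 1]]


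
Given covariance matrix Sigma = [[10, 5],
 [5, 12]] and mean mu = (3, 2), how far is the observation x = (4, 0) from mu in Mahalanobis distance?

Step 1 — centre the observation: (x - mu) = (1, -2).

Step 2 — invert Sigma. det(Sigma) = 10·12 - (5)² = 95.
  Sigma^{-1} = (1/det) · [[d, -b], [-b, a]] = [[0.1263, -0.0526],
 [-0.0526, 0.1053]].

Step 3 — form the quadratic (x - mu)^T · Sigma^{-1} · (x - mu):
  Sigma^{-1} · (x - mu) = (0.2316, -0.2632).
  (x - mu)^T · [Sigma^{-1} · (x - mu)] = (1)·(0.2316) + (-2)·(-0.2632) = 0.7579.

Step 4 — take square root: d = √(0.7579) ≈ 0.8706.

d(x, mu) = √(0.7579) ≈ 0.8706


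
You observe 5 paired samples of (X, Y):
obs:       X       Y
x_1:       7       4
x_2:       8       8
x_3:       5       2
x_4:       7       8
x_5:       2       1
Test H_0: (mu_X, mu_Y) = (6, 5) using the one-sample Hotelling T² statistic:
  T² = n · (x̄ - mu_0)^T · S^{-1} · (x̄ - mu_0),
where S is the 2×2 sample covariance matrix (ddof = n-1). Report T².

Step 1 — sample mean vector:
  mean(X) = (7 + 8 + 5 + 7 + 2) / 5 = 29/5 = 5.8
  mean(Y) = (4 + 8 + 2 + 8 + 1) / 5 = 23/5 = 4.6
  x̄ = (5.8, 4.6),  deviation x̄ - mu_0 = (5.8, 4.6) - (6, 5) = (-0.2, -0.4).

Step 2 — sample covariance matrix, S[i,j] = (1/(n-1)) · Σ_k (x_{k,i} - mean_i) · (x_{k,j} - mean_j), divisor n-1 = 4:
  S[X,X] = ((1.2)·(1.2) + (2.2)·(2.2) + (-0.8)·(-0.8) + (1.2)·(1.2) + (-3.8)·(-3.8)) / 4 = 22.8/4 = 5.7
  S[X,Y] = ((1.2)·(-0.6) + (2.2)·(3.4) + (-0.8)·(-2.6) + (1.2)·(3.4) + (-3.8)·(-3.6)) / 4 = 26.6/4 = 6.65
  S[Y,Y] = ((-0.6)·(-0.6) + (3.4)·(3.4) + (-2.6)·(-2.6) + (3.4)·(3.4) + (-3.6)·(-3.6)) / 4 = 43.2/4 = 10.8
  S = [[5.7, 6.65],
 [6.65, 10.8]].

Step 3 — invert S. det(S) = 5.7·10.8 - (6.65)² = 17.3375.
  S^{-1} = (1/det) · [[d, -b], [-b, a]] = [[0.6229, -0.3836],
 [-0.3836, 0.3288]].

Step 4 — quadratic form (x̄ - mu_0)^T · S^{-1} · (x̄ - mu_0):
  S^{-1} · (x̄ - mu_0) = (0.0288, -0.0548),
  (x̄ - mu_0)^T · [...] = (-0.2)·(0.0288) + (-0.4)·(-0.0548) = 0.0161.

Step 5 — scale by n: T² = 5 · 0.0161 = 0.0807.

T² ≈ 0.0807


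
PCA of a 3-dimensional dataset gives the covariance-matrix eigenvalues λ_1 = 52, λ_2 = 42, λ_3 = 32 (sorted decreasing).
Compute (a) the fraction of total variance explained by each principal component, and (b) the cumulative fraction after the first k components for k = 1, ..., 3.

Step 1 — total variance = trace(Sigma) = Σ λ_i = 52 + 42 + 32 = 126.

Step 2 — fraction explained by component i = λ_i / Σ λ:
  PC1: 52/126 = 0.4127
  PC2: 42/126 = 0.3333
  PC3: 32/126 = 0.254

Step 3 — cumulative fraction after k components = (λ_1 + ... + λ_k) / Σ λ:
  k = 1: 52/126 = 0.4127
  k = 2: (52 + 42)/126 = 94/126 = 0.746
  k = 3: (52 + 42 + 32)/126 = 126/126 = 1

Summary (fraction, with percent):

explained: PC1 0.4127 (41.27%), PC2 0.3333 (33.33%), PC3 0.254 (25.4%);  cumulative: 0.4127, 0.746, 1


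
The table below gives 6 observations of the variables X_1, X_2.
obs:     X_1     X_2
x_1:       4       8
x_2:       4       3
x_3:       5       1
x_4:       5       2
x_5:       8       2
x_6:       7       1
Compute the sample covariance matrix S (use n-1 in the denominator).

Step 1 — column means:
  mean(X_1) = (4 + 4 + 5 + 5 + 8 + 7) / 6 = 33/6 = 5.5
  mean(X_2) = (8 + 3 + 1 + 2 + 2 + 1) / 6 = 17/6 = 2.8333

Step 2 — sample covariance S[i,j] = (1/(n-1)) · Σ_k (x_{k,i} - mean_i) · (x_{k,j} - mean_j), with n-1 = 5.
  S[X_1,X_1] = ((-1.5)·(-1.5) + (-1.5)·(-1.5) + (-0.5)·(-0.5) + (-0.5)·(-0.5) + (2.5)·(2.5) + (1.5)·(1.5)) / 5 = 13.5/5 = 2.7
  S[X_1,X_2] = ((-1.5)·(5.1667) + (-1.5)·(0.1667) + (-0.5)·(-1.8333) + (-0.5)·(-0.8333) + (2.5)·(-0.8333) + (1.5)·(-1.8333)) / 5 = -11.5/5 = -2.3
  S[X_2,X_2] = ((5.1667)·(5.1667) + (0.1667)·(0.1667) + (-1.8333)·(-1.8333) + (-0.8333)·(-0.8333) + (-0.8333)·(-0.8333) + (-1.8333)·(-1.8333)) / 5 = 34.8333/5 = 6.9667

S is symmetric (S[j,i] = S[i,j]). Assembling:

S = [[2.7, -2.3],
 [-2.3, 6.9667]]


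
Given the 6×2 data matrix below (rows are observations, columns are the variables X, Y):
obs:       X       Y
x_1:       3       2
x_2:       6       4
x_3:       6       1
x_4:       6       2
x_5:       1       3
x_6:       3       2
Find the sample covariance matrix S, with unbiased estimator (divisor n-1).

Step 1 — column means:
  mean(X) = (3 + 6 + 6 + 6 + 1 + 3) / 6 = 25/6 = 4.1667
  mean(Y) = (2 + 4 + 1 + 2 + 3 + 2) / 6 = 14/6 = 2.3333

Step 2 — sample covariance S[i,j] = (1/(n-1)) · Σ_k (x_{k,i} - mean_i) · (x_{k,j} - mean_j), with n-1 = 5.
  S[X,X] = ((-1.1667)·(-1.1667) + (1.8333)·(1.8333) + (1.8333)·(1.8333) + (1.8333)·(1.8333) + (-3.1667)·(-3.1667) + (-1.1667)·(-1.1667)) / 5 = 22.8333/5 = 4.5667
  S[X,Y] = ((-1.1667)·(-0.3333) + (1.8333)·(1.6667) + (1.8333)·(-1.3333) + (1.8333)·(-0.3333) + (-3.1667)·(0.6667) + (-1.1667)·(-0.3333)) / 5 = -1.3333/5 = -0.2667
  S[Y,Y] = ((-0.3333)·(-0.3333) + (1.6667)·(1.6667) + (-1.3333)·(-1.3333) + (-0.3333)·(-0.3333) + (0.6667)·(0.6667) + (-0.3333)·(-0.3333)) / 5 = 5.3333/5 = 1.0667

S is symmetric (S[j,i] = S[i,j]). Assembling:

S = [[4.5667, -0.2667],
 [-0.2667, 1.0667]]


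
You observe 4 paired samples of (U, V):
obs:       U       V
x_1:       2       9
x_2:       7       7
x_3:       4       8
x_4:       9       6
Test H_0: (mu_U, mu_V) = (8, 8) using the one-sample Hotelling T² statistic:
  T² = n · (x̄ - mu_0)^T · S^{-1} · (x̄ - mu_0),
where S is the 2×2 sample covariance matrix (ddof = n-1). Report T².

Step 1 — sample mean vector:
  mean(U) = (2 + 7 + 4 + 9) / 4 = 22/4 = 5.5
  mean(V) = (9 + 7 + 8 + 6) / 4 = 30/4 = 7.5
  x̄ = (5.5, 7.5),  deviation x̄ - mu_0 = (5.5, 7.5) - (8, 8) = (-2.5, -0.5).

Step 2 — sample covariance matrix, S[i,j] = (1/(n-1)) · Σ_k (x_{k,i} - mean_i) · (x_{k,j} - mean_j), divisor n-1 = 3:
  S[U,U] = ((-3.5)·(-3.5) + (1.5)·(1.5) + (-1.5)·(-1.5) + (3.5)·(3.5)) / 3 = 29/3 = 9.6667
  S[U,V] = ((-3.5)·(1.5) + (1.5)·(-0.5) + (-1.5)·(0.5) + (3.5)·(-1.5)) / 3 = -12/3 = -4
  S[V,V] = ((1.5)·(1.5) + (-0.5)·(-0.5) + (0.5)·(0.5) + (-1.5)·(-1.5)) / 3 = 5/3 = 1.6667
  S = [[9.6667, -4],
 [-4, 1.6667]].

Step 3 — invert S. det(S) = 9.6667·1.6667 - (-4)² = 0.1111.
  S^{-1} = (1/det) · [[d, -b], [-b, a]] = [[15, 36],
 [36, 87]].

Step 4 — quadratic form (x̄ - mu_0)^T · S^{-1} · (x̄ - mu_0):
  S^{-1} · (x̄ - mu_0) = (-55.5, -133.5),
  (x̄ - mu_0)^T · [...] = (-2.5)·(-55.5) + (-0.5)·(-133.5) = 205.5.

Step 5 — scale by n: T² = 4 · 205.5 = 822.

T² ≈ 822


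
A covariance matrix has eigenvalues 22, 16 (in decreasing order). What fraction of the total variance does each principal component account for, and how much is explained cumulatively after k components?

Step 1 — total variance = trace(Sigma) = Σ λ_i = 22 + 16 = 38.

Step 2 — fraction explained by component i = λ_i / Σ λ:
  PC1: 22/38 = 0.5789
  PC2: 16/38 = 0.4211

Step 3 — cumulative fraction after k components = (λ_1 + ... + λ_k) / Σ λ:
  k = 1: 22/38 = 0.5789
  k = 2: (22 + 16)/38 = 38/38 = 1

Summary (fraction, with percent):

explained: PC1 0.5789 (57.89%), PC2 0.4211 (42.11%);  cumulative: 0.5789, 1


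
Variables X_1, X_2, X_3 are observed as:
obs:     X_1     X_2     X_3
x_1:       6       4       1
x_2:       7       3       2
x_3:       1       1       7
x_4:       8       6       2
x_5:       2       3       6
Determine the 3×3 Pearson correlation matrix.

Step 1 — column means:
  mean(X_1) = (6 + 7 + 1 + 8 + 2) / 5 = 24/5 = 4.8
  mean(X_2) = (4 + 3 + 1 + 6 + 3) / 5 = 17/5 = 3.4
  mean(X_3) = (1 + 2 + 7 + 2 + 6) / 5 = 18/5 = 3.6

Step 2 — sample variances and covariances s[i,j] = (1/(n-1)) · Σ_k (x_{k,i} - mean_i) · (x_{k,j} - mean_j), with n-1 = 4:
  s[X_1,X_1] = ((1.2)·(1.2) + (2.2)·(2.2) + (-3.8)·(-3.8) + (3.2)·(3.2) + (-2.8)·(-2.8)) / 4 = 38.8/4 = 9.7
  s[X_1,X_2] = ((1.2)·(0.6) + (2.2)·(-0.4) + (-3.8)·(-2.4) + (3.2)·(2.6) + (-2.8)·(-0.4)) / 4 = 18.4/4 = 4.6
  s[X_1,X_3] = ((1.2)·(-2.6) + (2.2)·(-1.6) + (-3.8)·(3.4) + (3.2)·(-1.6) + (-2.8)·(2.4)) / 4 = -31.4/4 = -7.85
  s[X_2,X_2] = ((0.6)·(0.6) + (-0.4)·(-0.4) + (-2.4)·(-2.4) + (2.6)·(2.6) + (-0.4)·(-0.4)) / 4 = 13.2/4 = 3.3
  s[X_2,X_3] = ((0.6)·(-2.6) + (-0.4)·(-1.6) + (-2.4)·(3.4) + (2.6)·(-1.6) + (-0.4)·(2.4)) / 4 = -14.2/4 = -3.55
  s[X_3,X_3] = ((-2.6)·(-2.6) + (-1.6)·(-1.6) + (3.4)·(3.4) + (-1.6)·(-1.6) + (2.4)·(2.4)) / 4 = 29.2/4 = 7.3
  Sample standard deviations s_i = √(s[i,i]):
  s(X_1) = √(9.7) = 3.1145
  s(X_2) = √(3.3) = 1.8166
  s(X_3) = √(7.3) = 2.7019

Step 3 — r_{ij} = s_{ij} / (s_i · s_j):
  r[X_1,X_1] = 1 (diagonal).
  r[X_1,X_2] = 4.6 / (3.1145 · 1.8166) = 4.6 / 5.6577 = 0.813
  r[X_1,X_3] = -7.85 / (3.1145 · 2.7019) = -7.85 / 8.4149 = -0.9329
  r[X_2,X_2] = 1 (diagonal).
  r[X_2,X_3] = -3.55 / (1.8166 · 2.7019) = -3.55 / 4.9082 = -0.7233
  r[X_3,X_3] = 1 (diagonal).

R is symmetric with unit diagonal. Assembling:

R = [[1, 0.813, -0.9329],
 [0.813, 1, -0.7233],
 [-0.9329, -0.7233, 1]]


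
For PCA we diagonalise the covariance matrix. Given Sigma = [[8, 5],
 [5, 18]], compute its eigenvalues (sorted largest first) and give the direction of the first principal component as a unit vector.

Step 1 — characteristic polynomial of 2×2 Sigma:
  det(Sigma - λI) = λ² - trace · λ + det = 0.
  trace = 8 + 18 = 26, det = 8·18 - (5)² = 119.
Step 2 — discriminant:
  Δ = trace² - 4·det = 676 - 476 = 200.
Step 3 — eigenvalues:
  λ = (trace ± √Δ)/2 = (26 ± 14.1421)/2,
  λ_1 = 20.0711,  λ_2 = 5.9289.

Step 4 — unit eigenvector for λ_1: solve (Sigma - λ_1 I)v = 0. First row:
  (8 - 20.0711)·v_x + (5)·v_y = 0, i.e. (-12.0711)·v_x + (5)·v_y = 0,
  so v ∝ (b, λ_1 - a) = (5, 12.0711) = u.
  ||u|| = √((5)² + (12.0711)²) = √(170.7107) ≈ 13.0656,
  v_1 = u/||u|| ≈ (0.3827, 0.9239) (||v_1|| = 1).

λ_1 = 20.0711,  λ_2 = 5.9289;  v_1 ≈ (0.3827, 0.9239)


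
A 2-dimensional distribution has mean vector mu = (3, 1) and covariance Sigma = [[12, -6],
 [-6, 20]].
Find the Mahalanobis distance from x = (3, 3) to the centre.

Step 1 — centre the observation: (x - mu) = (0, 2).

Step 2 — invert Sigma. det(Sigma) = 12·20 - (-6)² = 204.
  Sigma^{-1} = (1/det) · [[d, -b], [-b, a]] = [[0.098, 0.0294],
 [0.0294, 0.0588]].

Step 3 — form the quadratic (x - mu)^T · Sigma^{-1} · (x - mu):
  Sigma^{-1} · (x - mu) = (0.0588, 0.1176).
  (x - mu)^T · [Sigma^{-1} · (x - mu)] = (0)·(0.0588) + (2)·(0.1176) = 0.2353.

Step 4 — take square root: d = √(0.2353) ≈ 0.4851.

d(x, mu) = √(0.2353) ≈ 0.4851


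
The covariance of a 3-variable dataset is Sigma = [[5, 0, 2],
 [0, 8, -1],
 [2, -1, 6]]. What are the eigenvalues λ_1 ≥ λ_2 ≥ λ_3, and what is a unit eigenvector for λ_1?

Step 1 — characteristic polynomial p(λ) = det(λI - Sigma) = λ³ - tr·λ² + c_1·λ - det, where tr = trace, c_1 = sum of the principal 2×2 minors, det = det(Sigma):
  tr = 5 + 8 + 6 = 19,
  c_1 = (5·8 - (0)²) + (5·6 - (2)²) + (8·6 - (-1)²) = 40 + 26 + 47 = 113,
  det = 5·(8·6 - (-1)²) - (0)·((0)·6 - (-1)·(2)) + (2)·((0)·(-1) - 8·(2)) = 5·(47) - (0)·(2) + (2)·(-16) = 203.
  So p(λ) = λ³ - 19λ² + 113λ - 203.
Step 2 — look for an integer root (rational root theorem: any rational root is an integer divisor of 203). Testing λ = 7:
  p(7) = 343 - 931 + 791 - 203 = 0  ✓
  Dividing out (λ - 7): p(λ) = (λ - 7)(λ² - 12λ + 29).
Step 3 — remaining eigenvalues from the quadratic λ² - 12λ + 29 = 0:
  Δ = 12² - 4·29 = 144 - 116 = 28,  λ = (12 ± √28)/2 = (12 ± 5.2915)/2 ≈ 8.6458 or 3.3542.
  Sorted: λ_1 = 8.6458,  λ_2 = 7,  λ_3 = 3.3542  (check: sum = 19 = tr ✓).

Step 4 — unit eigenvector for λ_1 ≈ 8.6458: v spans the null space of (Sigma - λ_1 I), whose rows are
  r_1 = (-3.6458, 0, 2),  r_2 = (0, -0.6458, -1),  r_3 = (2, -1, -2.6458).
  v is orthogonal to every row, so take v ∝ r_1 × r_2 = ((0)·(-1) - (2)·(-0.6458), (2)·(0) - (-3.6458)·(-1), (-3.6458)·(-0.6458) - (0)·(0)) ≈ (1.2915, -3.6458, 2.3542).
  Let u = (1.2915, -3.6458, 2.3542).
  ||u|| = √((1.2915)² + (-3.6458)² + (2.3542)²) = √(20.502) ≈ 4.5279,  v_1 = u/||u|| ≈ (0.2852, -0.8052, 0.5199) (||v_1|| = 1).

λ_1 = 8.6458,  λ_2 = 7,  λ_3 = 3.3542;  v_1 ≈ (0.2852, -0.8052, 0.5199)


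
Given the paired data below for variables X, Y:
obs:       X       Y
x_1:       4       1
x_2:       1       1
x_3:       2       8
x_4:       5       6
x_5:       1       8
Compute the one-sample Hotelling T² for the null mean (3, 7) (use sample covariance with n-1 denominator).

Step 1 — sample mean vector:
  mean(X) = (4 + 1 + 2 + 5 + 1) / 5 = 13/5 = 2.6
  mean(Y) = (1 + 1 + 8 + 6 + 8) / 5 = 24/5 = 4.8
  x̄ = (2.6, 4.8),  deviation x̄ - mu_0 = (2.6, 4.8) - (3, 7) = (-0.4, -2.2).

Step 2 — sample covariance matrix, S[i,j] = (1/(n-1)) · Σ_k (x_{k,i} - mean_i) · (x_{k,j} - mean_j), divisor n-1 = 4:
  S[X,X] = ((1.4)·(1.4) + (-1.6)·(-1.6) + (-0.6)·(-0.6) + (2.4)·(2.4) + (-1.6)·(-1.6)) / 4 = 13.2/4 = 3.3
  S[X,Y] = ((1.4)·(-3.8) + (-1.6)·(-3.8) + (-0.6)·(3.2) + (2.4)·(1.2) + (-1.6)·(3.2)) / 4 = -3.4/4 = -0.85
  S[Y,Y] = ((-3.8)·(-3.8) + (-3.8)·(-3.8) + (3.2)·(3.2) + (1.2)·(1.2) + (3.2)·(3.2)) / 4 = 50.8/4 = 12.7
  S = [[3.3, -0.85],
 [-0.85, 12.7]].

Step 3 — invert S. det(S) = 3.3·12.7 - (-0.85)² = 41.1875.
  S^{-1} = (1/det) · [[d, -b], [-b, a]] = [[0.3083, 0.0206],
 [0.0206, 0.0801]].

Step 4 — quadratic form (x̄ - mu_0)^T · S^{-1} · (x̄ - mu_0):
  S^{-1} · (x̄ - mu_0) = (-0.1687, -0.1845),
  (x̄ - mu_0)^T · [...] = (-0.4)·(-0.1687) + (-2.2)·(-0.1845) = 0.4734.

Step 5 — scale by n: T² = 5 · 0.4734 = 2.3672.

T² ≈ 2.3672


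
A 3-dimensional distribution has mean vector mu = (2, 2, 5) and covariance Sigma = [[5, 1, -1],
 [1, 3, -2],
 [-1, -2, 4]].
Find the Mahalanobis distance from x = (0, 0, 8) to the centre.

Step 1 — centre the observation: (x - mu) = (-2, -2, 3).

Step 2 — invert Sigma (cofactor / det for 3×3, or solve directly):
  Sigma^{-1} = [[0.2162, -0.0541, 0.027],
 [-0.0541, 0.5135, 0.2432],
 [0.027, 0.2432, 0.3784]].

Step 3 — form the quadratic (x - mu)^T · Sigma^{-1} · (x - mu):
  Sigma^{-1} · (x - mu) = (-0.2432, -0.1892, 0.5946).
  (x - mu)^T · [Sigma^{-1} · (x - mu)] = (-2)·(-0.2432) + (-2)·(-0.1892) + (3)·(0.5946) = 2.6486.

Step 4 — take square root: d = √(2.6486) ≈ 1.6275.

d(x, mu) = √(2.6486) ≈ 1.6275


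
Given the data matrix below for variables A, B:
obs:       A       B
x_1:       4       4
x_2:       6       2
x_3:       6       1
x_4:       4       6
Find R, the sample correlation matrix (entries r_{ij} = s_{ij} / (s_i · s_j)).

Step 1 — column means:
  mean(A) = (4 + 6 + 6 + 4) / 4 = 20/4 = 5
  mean(B) = (4 + 2 + 1 + 6) / 4 = 13/4 = 3.25

Step 2 — sample variances and covariances s[i,j] = (1/(n-1)) · Σ_k (x_{k,i} - mean_i) · (x_{k,j} - mean_j), with n-1 = 3:
  s[A,A] = ((-1)·(-1) + (1)·(1) + (1)·(1) + (-1)·(-1)) / 3 = 4/3 = 1.3333
  s[A,B] = ((-1)·(0.75) + (1)·(-1.25) + (1)·(-2.25) + (-1)·(2.75)) / 3 = -7/3 = -2.3333
  s[B,B] = ((0.75)·(0.75) + (-1.25)·(-1.25) + (-2.25)·(-2.25) + (2.75)·(2.75)) / 3 = 14.75/3 = 4.9167
  Sample standard deviations s_i = √(s[i,i]):
  s(A) = √(1.3333) = 1.1547
  s(B) = √(4.9167) = 2.2174

Step 3 — r_{ij} = s_{ij} / (s_i · s_j):
  r[A,A] = 1 (diagonal).
  r[A,B] = -2.3333 / (1.1547 · 2.2174) = -2.3333 / 2.5604 = -0.9113
  r[B,B] = 1 (diagonal).

R is symmetric with unit diagonal. Assembling:

R = [[1, -0.9113],
 [-0.9113, 1]]


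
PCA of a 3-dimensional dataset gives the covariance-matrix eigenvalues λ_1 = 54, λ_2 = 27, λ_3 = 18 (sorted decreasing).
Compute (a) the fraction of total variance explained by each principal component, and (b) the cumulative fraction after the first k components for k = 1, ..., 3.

Step 1 — total variance = trace(Sigma) = Σ λ_i = 54 + 27 + 18 = 99.

Step 2 — fraction explained by component i = λ_i / Σ λ:
  PC1: 54/99 = 0.5455
  PC2: 27/99 = 0.2727
  PC3: 18/99 = 0.1818

Step 3 — cumulative fraction after k components = (λ_1 + ... + λ_k) / Σ λ:
  k = 1: 54/99 = 0.5455
  k = 2: (54 + 27)/99 = 81/99 = 0.8182
  k = 3: (54 + 27 + 18)/99 = 99/99 = 1

Summary (fraction, with percent):

explained: PC1 0.5455 (54.55%), PC2 0.2727 (27.27%), PC3 0.1818 (18.18%);  cumulative: 0.5455, 0.8182, 1


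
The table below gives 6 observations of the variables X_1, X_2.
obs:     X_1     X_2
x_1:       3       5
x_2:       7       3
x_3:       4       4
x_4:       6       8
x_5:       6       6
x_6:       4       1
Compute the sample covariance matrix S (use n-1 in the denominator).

Step 1 — column means:
  mean(X_1) = (3 + 7 + 4 + 6 + 6 + 4) / 6 = 30/6 = 5
  mean(X_2) = (5 + 3 + 4 + 8 + 6 + 1) / 6 = 27/6 = 4.5

Step 2 — sample covariance S[i,j] = (1/(n-1)) · Σ_k (x_{k,i} - mean_i) · (x_{k,j} - mean_j), with n-1 = 5.
  S[X_1,X_1] = ((-2)·(-2) + (2)·(2) + (-1)·(-1) + (1)·(1) + (1)·(1) + (-1)·(-1)) / 5 = 12/5 = 2.4
  S[X_1,X_2] = ((-2)·(0.5) + (2)·(-1.5) + (-1)·(-0.5) + (1)·(3.5) + (1)·(1.5) + (-1)·(-3.5)) / 5 = 5/5 = 1
  S[X_2,X_2] = ((0.5)·(0.5) + (-1.5)·(-1.5) + (-0.5)·(-0.5) + (3.5)·(3.5) + (1.5)·(1.5) + (-3.5)·(-3.5)) / 5 = 29.5/5 = 5.9

S is symmetric (S[j,i] = S[i,j]). Assembling:

S = [[2.4, 1],
 [1, 5.9]]
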